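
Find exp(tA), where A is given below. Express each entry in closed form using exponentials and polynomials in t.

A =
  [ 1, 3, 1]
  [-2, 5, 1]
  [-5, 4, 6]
e^{tA} =
  [-t^2*exp(4*t) - 3*t*exp(4*t) + exp(4*t), -t^2*exp(4*t) + 3*t*exp(4*t), t^2*exp(4*t) + t*exp(4*t)]
  [-t^2*exp(4*t)/2 - 2*t*exp(4*t), -t^2*exp(4*t)/2 + t*exp(4*t) + exp(4*t), t^2*exp(4*t)/2 + t*exp(4*t)]
  [-3*t^2*exp(4*t)/2 - 5*t*exp(4*t), -3*t^2*exp(4*t)/2 + 4*t*exp(4*t), 3*t^2*exp(4*t)/2 + 2*t*exp(4*t) + exp(4*t)]

Strategy: write A = P · J · P⁻¹ where J is a Jordan canonical form, so e^{tA} = P · e^{tJ} · P⁻¹, and e^{tJ} can be computed block-by-block.

A has Jordan form
J =
  [4, 1, 0]
  [0, 4, 1]
  [0, 0, 4]
(up to reordering of blocks).

Per-block formulas:
  For a 3×3 Jordan block J_3(4): exp(t · J_3(4)) = e^(4t)·(I + t·N + (t^2/2)·N^2), where N is the 3×3 nilpotent shift.

After assembling e^{tJ} and conjugating by P, we get:

e^{tA} =
  [-t^2*exp(4*t) - 3*t*exp(4*t) + exp(4*t), -t^2*exp(4*t) + 3*t*exp(4*t), t^2*exp(4*t) + t*exp(4*t)]
  [-t^2*exp(4*t)/2 - 2*t*exp(4*t), -t^2*exp(4*t)/2 + t*exp(4*t) + exp(4*t), t^2*exp(4*t)/2 + t*exp(4*t)]
  [-3*t^2*exp(4*t)/2 - 5*t*exp(4*t), -3*t^2*exp(4*t)/2 + 4*t*exp(4*t), 3*t^2*exp(4*t)/2 + 2*t*exp(4*t) + exp(4*t)]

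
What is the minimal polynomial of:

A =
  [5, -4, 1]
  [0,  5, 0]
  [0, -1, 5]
x^3 - 15*x^2 + 75*x - 125

The characteristic polynomial is χ_A(x) = (x - 5)^3, so the eigenvalues are known. The minimal polynomial is
  m_A(x) = Π_λ (x − λ)^{k_λ}
where k_λ is the size of the *largest* Jordan block for λ (equivalently, the smallest k with (A − λI)^k v = 0 for every generalised eigenvector v of λ).

  λ = 5: largest Jordan block has size 3, contributing (x − 5)^3

So m_A(x) = (x - 5)^3 = x^3 - 15*x^2 + 75*x - 125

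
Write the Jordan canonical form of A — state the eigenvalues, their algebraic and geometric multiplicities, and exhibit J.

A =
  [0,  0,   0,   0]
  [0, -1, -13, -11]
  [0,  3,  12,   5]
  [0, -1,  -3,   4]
J_1(0) ⊕ J_3(5)

The characteristic polynomial is
  det(x·I − A) = x^4 - 15*x^3 + 75*x^2 - 125*x = x*(x - 5)^3

Eigenvalues and multiplicities (the geometric multiplicity of λ is n − rank(A − λI), which equals the number of Jordan blocks for λ):
  λ = 0: algebraic multiplicity = 1, geometric multiplicity = 1
  λ = 5: algebraic multiplicity = 3, geometric multiplicity = 1

Determining the block sizes for each eigenvalue:
  λ = 0: one block (gm = 1), so the single block has size am = 1 → block sizes [1]
  λ = 5: one block (gm = 1), so the single block has size am = 3 → block sizes [3]

Assembling the blocks gives a Jordan form
J =
  [0, 0, 0, 0]
  [0, 5, 1, 0]
  [0, 0, 5, 1]
  [0, 0, 0, 5]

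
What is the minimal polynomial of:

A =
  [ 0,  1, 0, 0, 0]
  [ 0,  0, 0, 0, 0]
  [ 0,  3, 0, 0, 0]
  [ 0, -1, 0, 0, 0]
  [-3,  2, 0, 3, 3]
x^3 - 3*x^2

The characteristic polynomial is χ_A(x) = x^4*(x - 3), so the eigenvalues are known. The minimal polynomial is
  m_A(x) = Π_λ (x − λ)^{k_λ}
where k_λ is the size of the *largest* Jordan block for λ (equivalently, the smallest k with (A − λI)^k v = 0 for every generalised eigenvector v of λ).

  λ = 0: largest Jordan block has size 2, contributing (x − 0)^2
  λ = 3: largest Jordan block has size 1, contributing (x − 3)

So m_A(x) = x^2*(x - 3) = x^3 - 3*x^2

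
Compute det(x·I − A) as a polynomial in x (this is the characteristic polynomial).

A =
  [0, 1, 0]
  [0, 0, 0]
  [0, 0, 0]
x^3

Expanding det(x·I − A) (e.g. by cofactor expansion or by noting that A is similar to its Jordan form J, which has the same characteristic polynomial as A) gives
  χ_A(x) = x^3
which factors as x^3. The eigenvalues (with algebraic multiplicities) are λ = 0 with multiplicity 3.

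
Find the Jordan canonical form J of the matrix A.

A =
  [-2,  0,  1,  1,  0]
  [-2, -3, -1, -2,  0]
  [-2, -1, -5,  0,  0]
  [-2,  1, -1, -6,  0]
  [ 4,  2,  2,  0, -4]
J_2(-4) ⊕ J_2(-4) ⊕ J_1(-4)

The characteristic polynomial is
  det(x·I − A) = x^5 + 20*x^4 + 160*x^3 + 640*x^2 + 1280*x + 1024 = (x + 4)^5

Eigenvalues and multiplicities (the geometric multiplicity of λ is n − rank(A − λI), which equals the number of Jordan blocks for λ):
  λ = -4: algebraic multiplicity = 5, geometric multiplicity = 3

Determining the block sizes for each eigenvalue:
  λ = -4: with am = 5 and gm = 3, the partition is not yet determined (e.g. several partitions of 5 into 3 parts exist). Let N = A − (-4)·I. Computing rank(N^1) = 2, rank(N^2) = 0; the number of blocks of size ≥ j is rank(N^{j−1}) − rank(N^j), giving [3, 2]. So we have 2 block(s) of size 2, 1 block(s) of size 1 → block sizes [2, 2, 1]

Assembling the blocks gives a Jordan form
J =
  [-4,  1,  0,  0,  0]
  [ 0, -4,  0,  0,  0]
  [ 0,  0, -4,  1,  0]
  [ 0,  0,  0, -4,  0]
  [ 0,  0,  0,  0, -4]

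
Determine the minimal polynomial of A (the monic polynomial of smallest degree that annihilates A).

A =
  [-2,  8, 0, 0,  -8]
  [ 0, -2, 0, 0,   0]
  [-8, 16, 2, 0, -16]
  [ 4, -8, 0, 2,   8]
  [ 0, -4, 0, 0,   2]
x^2 - 4

The characteristic polynomial is χ_A(x) = (x - 2)^3*(x + 2)^2, so the eigenvalues are known. The minimal polynomial is
  m_A(x) = Π_λ (x − λ)^{k_λ}
where k_λ is the size of the *largest* Jordan block for λ (equivalently, the smallest k with (A − λI)^k v = 0 for every generalised eigenvector v of λ).

  λ = -2: largest Jordan block has size 1, contributing (x + 2)
  λ = 2: largest Jordan block has size 1, contributing (x − 2)

So m_A(x) = (x - 2)*(x + 2) = x^2 - 4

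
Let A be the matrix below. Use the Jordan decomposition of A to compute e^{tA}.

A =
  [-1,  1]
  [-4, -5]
e^{tA} =
  [2*t*exp(-3*t) + exp(-3*t), t*exp(-3*t)]
  [-4*t*exp(-3*t), -2*t*exp(-3*t) + exp(-3*t)]

Strategy: write A = P · J · P⁻¹ where J is a Jordan canonical form, so e^{tA} = P · e^{tJ} · P⁻¹, and e^{tJ} can be computed block-by-block.

A has Jordan form
J =
  [-3,  1]
  [ 0, -3]
(up to reordering of blocks).

Per-block formulas:
  For a 2×2 Jordan block J_2(-3): exp(t · J_2(-3)) = e^(-3t)·(I + t·N), where N is the 2×2 nilpotent shift.

After assembling e^{tJ} and conjugating by P, we get:

e^{tA} =
  [2*t*exp(-3*t) + exp(-3*t), t*exp(-3*t)]
  [-4*t*exp(-3*t), -2*t*exp(-3*t) + exp(-3*t)]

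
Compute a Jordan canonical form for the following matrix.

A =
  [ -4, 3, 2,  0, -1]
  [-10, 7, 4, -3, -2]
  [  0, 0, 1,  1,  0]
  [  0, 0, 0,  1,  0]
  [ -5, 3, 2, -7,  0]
J_2(1) ⊕ J_2(1) ⊕ J_1(1)

The characteristic polynomial is
  det(x·I − A) = x^5 - 5*x^4 + 10*x^3 - 10*x^2 + 5*x - 1 = (x - 1)^5

Eigenvalues and multiplicities (the geometric multiplicity of λ is n − rank(A − λI), which equals the number of Jordan blocks for λ):
  λ = 1: algebraic multiplicity = 5, geometric multiplicity = 3

Determining the block sizes for each eigenvalue:
  λ = 1: with am = 5 and gm = 3, the partition is not yet determined (e.g. several partitions of 5 into 3 parts exist). Let N = A − (1)·I. Computing rank(N^1) = 2, rank(N^2) = 0; the number of blocks of size ≥ j is rank(N^{j−1}) − rank(N^j), giving [3, 2]. So we have 2 block(s) of size 2, 1 block(s) of size 1 → block sizes [2, 2, 1]

Assembling the blocks gives a Jordan form
J =
  [1, 1, 0, 0, 0]
  [0, 1, 0, 0, 0]
  [0, 0, 1, 1, 0]
  [0, 0, 0, 1, 0]
  [0, 0, 0, 0, 1]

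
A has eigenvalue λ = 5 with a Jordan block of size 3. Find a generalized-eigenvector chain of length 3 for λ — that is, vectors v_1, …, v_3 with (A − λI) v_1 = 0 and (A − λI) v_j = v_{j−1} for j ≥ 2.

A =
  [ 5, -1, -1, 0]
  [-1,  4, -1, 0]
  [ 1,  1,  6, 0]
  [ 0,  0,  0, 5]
A Jordan chain for λ = 5 of length 3:
v_1 = (0, 1, -1, 0)ᵀ
v_2 = (-1, -1, 1, 0)ᵀ
v_3 = (0, 1, 0, 0)ᵀ

Let N = A − (5)·I. We want v_3 with N^3 v_3 = 0 but N^2 v_3 ≠ 0; then v_{j-1} := N · v_j for j = 3, …, 2.

Pick v_3 = (0, 1, 0, 0)ᵀ.
Then v_2 = N · v_3 = (-1, -1, 1, 0)ᵀ.
Then v_1 = N · v_2 = (0, 1, -1, 0)ᵀ.

Sanity check: (A − (5)·I) v_1 = (0, 0, 0, 0)ᵀ = 0. ✓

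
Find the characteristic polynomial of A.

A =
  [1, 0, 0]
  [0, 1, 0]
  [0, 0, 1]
x^3 - 3*x^2 + 3*x - 1

Expanding det(x·I − A) (e.g. by cofactor expansion or by noting that A is similar to its Jordan form J, which has the same characteristic polynomial as A) gives
  χ_A(x) = x^3 - 3*x^2 + 3*x - 1
which factors as (x - 1)^3. The eigenvalues (with algebraic multiplicities) are λ = 1 with multiplicity 3.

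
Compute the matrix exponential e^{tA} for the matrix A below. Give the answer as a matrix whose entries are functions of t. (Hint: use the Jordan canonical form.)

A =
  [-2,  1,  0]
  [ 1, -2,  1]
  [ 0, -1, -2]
e^{tA} =
  [t^2*exp(-2*t)/2 + exp(-2*t), t*exp(-2*t), t^2*exp(-2*t)/2]
  [t*exp(-2*t), exp(-2*t), t*exp(-2*t)]
  [-t^2*exp(-2*t)/2, -t*exp(-2*t), -t^2*exp(-2*t)/2 + exp(-2*t)]

Strategy: write A = P · J · P⁻¹ where J is a Jordan canonical form, so e^{tA} = P · e^{tJ} · P⁻¹, and e^{tJ} can be computed block-by-block.

A has Jordan form
J =
  [-2,  1,  0]
  [ 0, -2,  1]
  [ 0,  0, -2]
(up to reordering of blocks).

Per-block formulas:
  For a 3×3 Jordan block J_3(-2): exp(t · J_3(-2)) = e^(-2t)·(I + t·N + (t^2/2)·N^2), where N is the 3×3 nilpotent shift.

After assembling e^{tJ} and conjugating by P, we get:

e^{tA} =
  [t^2*exp(-2*t)/2 + exp(-2*t), t*exp(-2*t), t^2*exp(-2*t)/2]
  [t*exp(-2*t), exp(-2*t), t*exp(-2*t)]
  [-t^2*exp(-2*t)/2, -t*exp(-2*t), -t^2*exp(-2*t)/2 + exp(-2*t)]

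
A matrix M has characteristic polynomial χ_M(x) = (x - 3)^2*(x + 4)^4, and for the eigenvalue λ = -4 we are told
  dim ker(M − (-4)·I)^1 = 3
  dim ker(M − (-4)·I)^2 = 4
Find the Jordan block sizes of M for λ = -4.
Block sizes for λ = -4: [2, 1, 1]

From the dimensions of kernels of powers, the number of Jordan blocks of size at least j is d_j − d_{j−1} where d_j = dim ker(N^j) (with d_0 = 0). Computing the differences gives [3, 1].
The number of blocks of size exactly k is (#blocks of size ≥ k) − (#blocks of size ≥ k + 1), so the partition is: 2 block(s) of size 1, 1 block(s) of size 2.
In nonincreasing order the block sizes are [2, 1, 1].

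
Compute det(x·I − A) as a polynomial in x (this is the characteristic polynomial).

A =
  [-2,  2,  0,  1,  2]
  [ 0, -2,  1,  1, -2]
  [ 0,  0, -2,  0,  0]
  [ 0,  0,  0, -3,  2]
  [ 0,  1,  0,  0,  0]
x^5 + 9*x^4 + 32*x^3 + 56*x^2 + 48*x + 16

Expanding det(x·I − A) (e.g. by cofactor expansion or by noting that A is similar to its Jordan form J, which has the same characteristic polynomial as A) gives
  χ_A(x) = x^5 + 9*x^4 + 32*x^3 + 56*x^2 + 48*x + 16
which factors as (x + 1)*(x + 2)^4. The eigenvalues (with algebraic multiplicities) are λ = -2 with multiplicity 4, λ = -1 with multiplicity 1.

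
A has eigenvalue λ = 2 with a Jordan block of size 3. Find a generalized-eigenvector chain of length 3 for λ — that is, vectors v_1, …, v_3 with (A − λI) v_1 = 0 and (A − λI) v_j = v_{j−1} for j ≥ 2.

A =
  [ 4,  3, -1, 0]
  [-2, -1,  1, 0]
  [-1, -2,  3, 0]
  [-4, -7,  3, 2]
A Jordan chain for λ = 2 of length 3:
v_1 = (-1, 1, 1, 3)ᵀ
v_2 = (2, -2, -1, -4)ᵀ
v_3 = (1, 0, 0, 0)ᵀ

Let N = A − (2)·I. We want v_3 with N^3 v_3 = 0 but N^2 v_3 ≠ 0; then v_{j-1} := N · v_j for j = 3, …, 2.

Pick v_3 = (1, 0, 0, 0)ᵀ.
Then v_2 = N · v_3 = (2, -2, -1, -4)ᵀ.
Then v_1 = N · v_2 = (-1, 1, 1, 3)ᵀ.

Sanity check: (A − (2)·I) v_1 = (0, 0, 0, 0)ᵀ = 0. ✓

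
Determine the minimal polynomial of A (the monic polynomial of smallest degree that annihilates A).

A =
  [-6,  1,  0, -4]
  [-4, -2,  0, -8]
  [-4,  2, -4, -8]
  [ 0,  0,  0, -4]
x^2 + 8*x + 16

The characteristic polynomial is χ_A(x) = (x + 4)^4, so the eigenvalues are known. The minimal polynomial is
  m_A(x) = Π_λ (x − λ)^{k_λ}
where k_λ is the size of the *largest* Jordan block for λ (equivalently, the smallest k with (A − λI)^k v = 0 for every generalised eigenvector v of λ).

  λ = -4: largest Jordan block has size 2, contributing (x + 4)^2

So m_A(x) = (x + 4)^2 = x^2 + 8*x + 16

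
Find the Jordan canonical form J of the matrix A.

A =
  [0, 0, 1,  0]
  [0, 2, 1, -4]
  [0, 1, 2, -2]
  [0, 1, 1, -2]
J_1(0) ⊕ J_1(0) ⊕ J_2(1)

The characteristic polynomial is
  det(x·I − A) = x^4 - 2*x^3 + x^2 = x^2*(x - 1)^2

Eigenvalues and multiplicities (the geometric multiplicity of λ is n − rank(A − λI), which equals the number of Jordan blocks for λ):
  λ = 0: algebraic multiplicity = 2, geometric multiplicity = 2
  λ = 1: algebraic multiplicity = 2, geometric multiplicity = 1

Determining the block sizes for each eigenvalue:
  λ = 0: gm = am = 2, so every block has size 1 → block sizes [1, 1]
  λ = 1: one block (gm = 1), so the single block has size am = 2 → block sizes [2]

Assembling the blocks gives a Jordan form
J =
  [0, 0, 0, 0]
  [0, 0, 0, 0]
  [0, 0, 1, 1]
  [0, 0, 0, 1]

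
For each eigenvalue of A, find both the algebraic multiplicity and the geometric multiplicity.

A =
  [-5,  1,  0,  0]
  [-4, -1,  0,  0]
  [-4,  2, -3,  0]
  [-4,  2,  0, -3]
λ = -3: alg = 4, geom = 3

Step 1 — factor the characteristic polynomial to read off the algebraic multiplicities:
  χ_A(x) = (x + 3)^4

Step 2 — compute geometric multiplicities via the rank-nullity identity g(λ) = n − rank(A − λI):
  rank(A − (-3)·I) = 1, so dim ker(A − (-3)·I) = n − 1 = 3

Summary:
  λ = -3: algebraic multiplicity = 4, geometric multiplicity = 3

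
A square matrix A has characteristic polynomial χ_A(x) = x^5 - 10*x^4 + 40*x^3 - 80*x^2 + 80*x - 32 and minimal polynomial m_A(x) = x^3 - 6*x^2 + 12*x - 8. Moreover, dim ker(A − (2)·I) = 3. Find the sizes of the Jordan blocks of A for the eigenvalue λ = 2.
Block sizes for λ = 2: [3, 1, 1]

Step 1 — from the characteristic polynomial, algebraic multiplicity of λ = 2 is 5. From dim ker(A − (2)·I) = 3, there are exactly 3 Jordan blocks for λ = 2.
Step 2 — from the minimal polynomial, the factor (x − 2)^3 tells us the largest block for λ = 2 has size 3.
Step 3 — with total size 5, 3 blocks, and largest block 3, the block sizes (in nonincreasing order) are [3, 1, 1].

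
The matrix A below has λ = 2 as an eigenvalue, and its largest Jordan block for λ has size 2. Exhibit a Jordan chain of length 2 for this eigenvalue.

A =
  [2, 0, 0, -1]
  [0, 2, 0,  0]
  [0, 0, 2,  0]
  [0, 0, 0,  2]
A Jordan chain for λ = 2 of length 2:
v_1 = (-1, 0, 0, 0)ᵀ
v_2 = (0, 0, 0, 1)ᵀ

Let N = A − (2)·I. We want v_2 with N^2 v_2 = 0 but N^1 v_2 ≠ 0; then v_{j-1} := N · v_j for j = 2, …, 2.

Pick v_2 = (0, 0, 0, 1)ᵀ.
Then v_1 = N · v_2 = (-1, 0, 0, 0)ᵀ.

Sanity check: (A − (2)·I) v_1 = (0, 0, 0, 0)ᵀ = 0. ✓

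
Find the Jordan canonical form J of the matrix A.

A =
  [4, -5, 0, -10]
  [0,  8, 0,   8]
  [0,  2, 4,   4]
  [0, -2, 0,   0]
J_2(4) ⊕ J_1(4) ⊕ J_1(4)

The characteristic polynomial is
  det(x·I − A) = x^4 - 16*x^3 + 96*x^2 - 256*x + 256 = (x - 4)^4

Eigenvalues and multiplicities (the geometric multiplicity of λ is n − rank(A − λI), which equals the number of Jordan blocks for λ):
  λ = 4: algebraic multiplicity = 4, geometric multiplicity = 3

Determining the block sizes for each eigenvalue:
  λ = 4: 3 blocks summing to 4 forces exactly one block of size 2 and the rest size 1 → block sizes [2, 1, 1]

Assembling the blocks gives a Jordan form
J =
  [4, 1, 0, 0]
  [0, 4, 0, 0]
  [0, 0, 4, 0]
  [0, 0, 0, 4]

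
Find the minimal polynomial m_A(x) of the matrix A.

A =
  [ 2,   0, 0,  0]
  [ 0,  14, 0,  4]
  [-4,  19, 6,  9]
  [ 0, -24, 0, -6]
x^3 - 14*x^2 + 60*x - 72

The characteristic polynomial is χ_A(x) = (x - 6)^2*(x - 2)^2, so the eigenvalues are known. The minimal polynomial is
  m_A(x) = Π_λ (x − λ)^{k_λ}
where k_λ is the size of the *largest* Jordan block for λ (equivalently, the smallest k with (A − λI)^k v = 0 for every generalised eigenvector v of λ).

  λ = 2: largest Jordan block has size 1, contributing (x − 2)
  λ = 6: largest Jordan block has size 2, contributing (x − 6)^2

So m_A(x) = (x - 6)^2*(x - 2) = x^3 - 14*x^2 + 60*x - 72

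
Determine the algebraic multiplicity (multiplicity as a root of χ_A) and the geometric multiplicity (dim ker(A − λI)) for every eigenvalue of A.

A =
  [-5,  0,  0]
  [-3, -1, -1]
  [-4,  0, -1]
λ = -5: alg = 1, geom = 1; λ = -1: alg = 2, geom = 1

Step 1 — factor the characteristic polynomial to read off the algebraic multiplicities:
  χ_A(x) = (x + 1)^2*(x + 5)

Step 2 — compute geometric multiplicities via the rank-nullity identity g(λ) = n − rank(A − λI):
  rank(A − (-5)·I) = 2, so dim ker(A − (-5)·I) = n − 2 = 1
  rank(A − (-1)·I) = 2, so dim ker(A − (-1)·I) = n − 2 = 1

Summary:
  λ = -5: algebraic multiplicity = 1, geometric multiplicity = 1
  λ = -1: algebraic multiplicity = 2, geometric multiplicity = 1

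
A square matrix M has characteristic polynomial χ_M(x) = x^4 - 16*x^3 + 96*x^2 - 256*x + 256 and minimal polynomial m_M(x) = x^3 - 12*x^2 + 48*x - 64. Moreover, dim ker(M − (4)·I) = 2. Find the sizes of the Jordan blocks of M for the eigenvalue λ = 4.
Block sizes for λ = 4: [3, 1]

Step 1 — from the characteristic polynomial, algebraic multiplicity of λ = 4 is 4. From dim ker(M − (4)·I) = 2, there are exactly 2 Jordan blocks for λ = 4.
Step 2 — from the minimal polynomial, the factor (x − 4)^3 tells us the largest block for λ = 4 has size 3.
Step 3 — with total size 4, 2 blocks, and largest block 3, the block sizes (in nonincreasing order) are [3, 1].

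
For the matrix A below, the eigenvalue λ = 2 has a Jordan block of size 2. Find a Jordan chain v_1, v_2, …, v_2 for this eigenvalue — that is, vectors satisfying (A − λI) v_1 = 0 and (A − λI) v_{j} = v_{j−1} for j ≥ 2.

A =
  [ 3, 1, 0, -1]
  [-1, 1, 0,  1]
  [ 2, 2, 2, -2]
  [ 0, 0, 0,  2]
A Jordan chain for λ = 2 of length 2:
v_1 = (1, -1, 2, 0)ᵀ
v_2 = (1, 0, 0, 0)ᵀ

Let N = A − (2)·I. We want v_2 with N^2 v_2 = 0 but N^1 v_2 ≠ 0; then v_{j-1} := N · v_j for j = 2, …, 2.

Pick v_2 = (1, 0, 0, 0)ᵀ.
Then v_1 = N · v_2 = (1, -1, 2, 0)ᵀ.

Sanity check: (A − (2)·I) v_1 = (0, 0, 0, 0)ᵀ = 0. ✓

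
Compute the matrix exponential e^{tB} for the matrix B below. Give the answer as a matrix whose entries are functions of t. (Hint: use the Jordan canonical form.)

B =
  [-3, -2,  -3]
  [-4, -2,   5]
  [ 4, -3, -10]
e^{tB} =
  [2*t*exp(-5*t) + exp(-5*t), -t^2*exp(-5*t)/2 - 2*t*exp(-5*t), -t^2*exp(-5*t)/2 - 3*t*exp(-5*t)]
  [-4*t*exp(-5*t), t^2*exp(-5*t) + 3*t*exp(-5*t) + exp(-5*t), t^2*exp(-5*t) + 5*t*exp(-5*t)]
  [4*t*exp(-5*t), -t^2*exp(-5*t) - 3*t*exp(-5*t), -t^2*exp(-5*t) - 5*t*exp(-5*t) + exp(-5*t)]

Strategy: write B = P · J · P⁻¹ where J is a Jordan canonical form, so e^{tB} = P · e^{tJ} · P⁻¹, and e^{tJ} can be computed block-by-block.

B has Jordan form
J =
  [-5,  1,  0]
  [ 0, -5,  1]
  [ 0,  0, -5]
(up to reordering of blocks).

Per-block formulas:
  For a 3×3 Jordan block J_3(-5): exp(t · J_3(-5)) = e^(-5t)·(I + t·N + (t^2/2)·N^2), where N is the 3×3 nilpotent shift.

After assembling e^{tJ} and conjugating by P, we get:

e^{tB} =
  [2*t*exp(-5*t) + exp(-5*t), -t^2*exp(-5*t)/2 - 2*t*exp(-5*t), -t^2*exp(-5*t)/2 - 3*t*exp(-5*t)]
  [-4*t*exp(-5*t), t^2*exp(-5*t) + 3*t*exp(-5*t) + exp(-5*t), t^2*exp(-5*t) + 5*t*exp(-5*t)]
  [4*t*exp(-5*t), -t^2*exp(-5*t) - 3*t*exp(-5*t), -t^2*exp(-5*t) - 5*t*exp(-5*t) + exp(-5*t)]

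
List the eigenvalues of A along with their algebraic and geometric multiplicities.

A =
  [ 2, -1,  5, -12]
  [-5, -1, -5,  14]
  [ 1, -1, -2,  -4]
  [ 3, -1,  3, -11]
λ = -3: alg = 4, geom = 2

Step 1 — factor the characteristic polynomial to read off the algebraic multiplicities:
  χ_A(x) = (x + 3)^4

Step 2 — compute geometric multiplicities via the rank-nullity identity g(λ) = n − rank(A − λI):
  rank(A − (-3)·I) = 2, so dim ker(A − (-3)·I) = n − 2 = 2

Summary:
  λ = -3: algebraic multiplicity = 4, geometric multiplicity = 2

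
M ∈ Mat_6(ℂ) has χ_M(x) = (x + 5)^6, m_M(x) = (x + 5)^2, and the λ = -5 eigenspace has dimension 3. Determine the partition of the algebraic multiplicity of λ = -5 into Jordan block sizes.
Block sizes for λ = -5: [2, 2, 2]

Step 1 — from the characteristic polynomial, algebraic multiplicity of λ = -5 is 6. From dim ker(M − (-5)·I) = 3, there are exactly 3 Jordan blocks for λ = -5.
Step 2 — from the minimal polynomial, the factor (x + 5)^2 tells us the largest block for λ = -5 has size 2.
Step 3 — with total size 6, 3 blocks, and largest block 2, the block sizes (in nonincreasing order) are [2, 2, 2].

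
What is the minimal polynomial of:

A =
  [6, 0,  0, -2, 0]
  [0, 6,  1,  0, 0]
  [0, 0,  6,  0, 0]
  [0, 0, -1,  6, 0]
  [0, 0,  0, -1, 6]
x^3 - 18*x^2 + 108*x - 216

The characteristic polynomial is χ_A(x) = (x - 6)^5, so the eigenvalues are known. The minimal polynomial is
  m_A(x) = Π_λ (x − λ)^{k_λ}
where k_λ is the size of the *largest* Jordan block for λ (equivalently, the smallest k with (A − λI)^k v = 0 for every generalised eigenvector v of λ).

  λ = 6: largest Jordan block has size 3, contributing (x − 6)^3

So m_A(x) = (x - 6)^3 = x^3 - 18*x^2 + 108*x - 216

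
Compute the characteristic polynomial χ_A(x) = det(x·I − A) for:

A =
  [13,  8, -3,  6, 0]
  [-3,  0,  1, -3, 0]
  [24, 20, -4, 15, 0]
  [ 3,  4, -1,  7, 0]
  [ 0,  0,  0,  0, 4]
x^5 - 20*x^4 + 160*x^3 - 640*x^2 + 1280*x - 1024

Expanding det(x·I − A) (e.g. by cofactor expansion or by noting that A is similar to its Jordan form J, which has the same characteristic polynomial as A) gives
  χ_A(x) = x^5 - 20*x^4 + 160*x^3 - 640*x^2 + 1280*x - 1024
which factors as (x - 4)^5. The eigenvalues (with algebraic multiplicities) are λ = 4 with multiplicity 5.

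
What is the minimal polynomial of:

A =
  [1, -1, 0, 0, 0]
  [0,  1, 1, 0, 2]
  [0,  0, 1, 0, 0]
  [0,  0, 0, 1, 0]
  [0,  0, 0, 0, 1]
x^3 - 3*x^2 + 3*x - 1

The characteristic polynomial is χ_A(x) = (x - 1)^5, so the eigenvalues are known. The minimal polynomial is
  m_A(x) = Π_λ (x − λ)^{k_λ}
where k_λ is the size of the *largest* Jordan block for λ (equivalently, the smallest k with (A − λI)^k v = 0 for every generalised eigenvector v of λ).

  λ = 1: largest Jordan block has size 3, contributing (x − 1)^3

So m_A(x) = (x - 1)^3 = x^3 - 3*x^2 + 3*x - 1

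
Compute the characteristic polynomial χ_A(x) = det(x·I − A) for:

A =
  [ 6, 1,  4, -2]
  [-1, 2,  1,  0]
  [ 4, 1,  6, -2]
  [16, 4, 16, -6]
x^4 - 8*x^3 + 24*x^2 - 32*x + 16

Expanding det(x·I − A) (e.g. by cofactor expansion or by noting that A is similar to its Jordan form J, which has the same characteristic polynomial as A) gives
  χ_A(x) = x^4 - 8*x^3 + 24*x^2 - 32*x + 16
which factors as (x - 2)^4. The eigenvalues (with algebraic multiplicities) are λ = 2 with multiplicity 4.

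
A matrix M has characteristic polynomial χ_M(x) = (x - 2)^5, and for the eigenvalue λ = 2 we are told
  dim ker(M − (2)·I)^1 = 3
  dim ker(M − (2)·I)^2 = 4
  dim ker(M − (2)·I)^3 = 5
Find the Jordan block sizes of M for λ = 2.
Block sizes for λ = 2: [3, 1, 1]

From the dimensions of kernels of powers, the number of Jordan blocks of size at least j is d_j − d_{j−1} where d_j = dim ker(N^j) (with d_0 = 0). Computing the differences gives [3, 1, 1].
The number of blocks of size exactly k is (#blocks of size ≥ k) − (#blocks of size ≥ k + 1), so the partition is: 2 block(s) of size 1, 1 block(s) of size 3.
In nonincreasing order the block sizes are [3, 1, 1].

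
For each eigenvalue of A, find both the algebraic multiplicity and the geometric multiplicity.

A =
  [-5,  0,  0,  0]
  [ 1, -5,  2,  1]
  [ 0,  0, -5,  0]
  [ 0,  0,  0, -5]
λ = -5: alg = 4, geom = 3

Step 1 — factor the characteristic polynomial to read off the algebraic multiplicities:
  χ_A(x) = (x + 5)^4

Step 2 — compute geometric multiplicities via the rank-nullity identity g(λ) = n − rank(A − λI):
  rank(A − (-5)·I) = 1, so dim ker(A − (-5)·I) = n − 1 = 3

Summary:
  λ = -5: algebraic multiplicity = 4, geometric multiplicity = 3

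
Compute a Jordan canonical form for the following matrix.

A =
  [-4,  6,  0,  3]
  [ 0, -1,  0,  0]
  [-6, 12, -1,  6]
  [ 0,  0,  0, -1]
J_1(-4) ⊕ J_1(-1) ⊕ J_1(-1) ⊕ J_1(-1)

The characteristic polynomial is
  det(x·I − A) = x^4 + 7*x^3 + 15*x^2 + 13*x + 4 = (x + 1)^3*(x + 4)

Eigenvalues and multiplicities (the geometric multiplicity of λ is n − rank(A − λI), which equals the number of Jordan blocks for λ):
  λ = -4: algebraic multiplicity = 1, geometric multiplicity = 1
  λ = -1: algebraic multiplicity = 3, geometric multiplicity = 3

Determining the block sizes for each eigenvalue:
  λ = -4: one block (gm = 1), so the single block has size am = 1 → block sizes [1]
  λ = -1: gm = am = 3, so every block has size 1 → block sizes [1, 1, 1]

Assembling the blocks gives a Jordan form
J =
  [-4,  0,  0,  0]
  [ 0, -1,  0,  0]
  [ 0,  0, -1,  0]
  [ 0,  0,  0, -1]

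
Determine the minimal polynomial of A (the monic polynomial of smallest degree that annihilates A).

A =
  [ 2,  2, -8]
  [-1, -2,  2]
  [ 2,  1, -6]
x^3 + 6*x^2 + 12*x + 8

The characteristic polynomial is χ_A(x) = (x + 2)^3, so the eigenvalues are known. The minimal polynomial is
  m_A(x) = Π_λ (x − λ)^{k_λ}
where k_λ is the size of the *largest* Jordan block for λ (equivalently, the smallest k with (A − λI)^k v = 0 for every generalised eigenvector v of λ).

  λ = -2: largest Jordan block has size 3, contributing (x + 2)^3

So m_A(x) = (x + 2)^3 = x^3 + 6*x^2 + 12*x + 8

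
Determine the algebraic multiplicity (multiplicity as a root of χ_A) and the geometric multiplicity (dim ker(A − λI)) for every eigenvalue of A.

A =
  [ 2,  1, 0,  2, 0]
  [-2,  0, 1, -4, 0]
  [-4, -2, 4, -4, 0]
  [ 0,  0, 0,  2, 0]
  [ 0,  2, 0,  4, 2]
λ = 2: alg = 5, geom = 3

Step 1 — factor the characteristic polynomial to read off the algebraic multiplicities:
  χ_A(x) = (x - 2)^5

Step 2 — compute geometric multiplicities via the rank-nullity identity g(λ) = n − rank(A − λI):
  rank(A − (2)·I) = 2, so dim ker(A − (2)·I) = n − 2 = 3

Summary:
  λ = 2: algebraic multiplicity = 5, geometric multiplicity = 3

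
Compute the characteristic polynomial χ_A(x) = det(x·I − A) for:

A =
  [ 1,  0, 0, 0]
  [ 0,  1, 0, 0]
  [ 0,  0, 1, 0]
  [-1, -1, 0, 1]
x^4 - 4*x^3 + 6*x^2 - 4*x + 1

Expanding det(x·I − A) (e.g. by cofactor expansion or by noting that A is similar to its Jordan form J, which has the same characteristic polynomial as A) gives
  χ_A(x) = x^4 - 4*x^3 + 6*x^2 - 4*x + 1
which factors as (x - 1)^4. The eigenvalues (with algebraic multiplicities) are λ = 1 with multiplicity 4.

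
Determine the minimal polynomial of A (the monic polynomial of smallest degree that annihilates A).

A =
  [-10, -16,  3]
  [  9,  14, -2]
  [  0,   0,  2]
x^3 - 6*x^2 + 12*x - 8

The characteristic polynomial is χ_A(x) = (x - 2)^3, so the eigenvalues are known. The minimal polynomial is
  m_A(x) = Π_λ (x − λ)^{k_λ}
where k_λ is the size of the *largest* Jordan block for λ (equivalently, the smallest k with (A − λI)^k v = 0 for every generalised eigenvector v of λ).

  λ = 2: largest Jordan block has size 3, contributing (x − 2)^3

So m_A(x) = (x - 2)^3 = x^3 - 6*x^2 + 12*x - 8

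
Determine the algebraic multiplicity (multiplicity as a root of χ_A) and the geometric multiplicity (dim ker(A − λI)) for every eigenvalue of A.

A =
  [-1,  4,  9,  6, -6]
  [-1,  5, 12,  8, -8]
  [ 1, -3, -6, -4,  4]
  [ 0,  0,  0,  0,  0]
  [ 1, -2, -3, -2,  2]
λ = 0: alg = 5, geom = 3

Step 1 — factor the characteristic polynomial to read off the algebraic multiplicities:
  χ_A(x) = x^5

Step 2 — compute geometric multiplicities via the rank-nullity identity g(λ) = n − rank(A − λI):
  rank(A − (0)·I) = 2, so dim ker(A − (0)·I) = n − 2 = 3

Summary:
  λ = 0: algebraic multiplicity = 5, geometric multiplicity = 3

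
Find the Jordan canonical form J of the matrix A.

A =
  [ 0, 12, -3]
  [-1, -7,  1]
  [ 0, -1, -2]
J_3(-3)

The characteristic polynomial is
  det(x·I − A) = x^3 + 9*x^2 + 27*x + 27 = (x + 3)^3

Eigenvalues and multiplicities (the geometric multiplicity of λ is n − rank(A − λI), which equals the number of Jordan blocks for λ):
  λ = -3: algebraic multiplicity = 3, geometric multiplicity = 1

Determining the block sizes for each eigenvalue:
  λ = -3: one block (gm = 1), so the single block has size am = 3 → block sizes [3]

Assembling the blocks gives a Jordan form
J =
  [-3,  1,  0]
  [ 0, -3,  1]
  [ 0,  0, -3]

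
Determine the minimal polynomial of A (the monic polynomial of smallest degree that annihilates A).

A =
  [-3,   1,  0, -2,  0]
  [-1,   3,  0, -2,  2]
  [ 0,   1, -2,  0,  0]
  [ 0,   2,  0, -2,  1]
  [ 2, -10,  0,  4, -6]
x^3 + 6*x^2 + 12*x + 8

The characteristic polynomial is χ_A(x) = (x + 2)^5, so the eigenvalues are known. The minimal polynomial is
  m_A(x) = Π_λ (x − λ)^{k_λ}
where k_λ is the size of the *largest* Jordan block for λ (equivalently, the smallest k with (A − λI)^k v = 0 for every generalised eigenvector v of λ).

  λ = -2: largest Jordan block has size 3, contributing (x + 2)^3

So m_A(x) = (x + 2)^3 = x^3 + 6*x^2 + 12*x + 8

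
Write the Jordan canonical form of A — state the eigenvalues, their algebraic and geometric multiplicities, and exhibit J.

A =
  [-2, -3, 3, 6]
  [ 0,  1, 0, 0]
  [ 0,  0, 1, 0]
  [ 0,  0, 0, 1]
J_1(-2) ⊕ J_1(1) ⊕ J_1(1) ⊕ J_1(1)

The characteristic polynomial is
  det(x·I − A) = x^4 - x^3 - 3*x^2 + 5*x - 2 = (x - 1)^3*(x + 2)

Eigenvalues and multiplicities (the geometric multiplicity of λ is n − rank(A − λI), which equals the number of Jordan blocks for λ):
  λ = -2: algebraic multiplicity = 1, geometric multiplicity = 1
  λ = 1: algebraic multiplicity = 3, geometric multiplicity = 3

Determining the block sizes for each eigenvalue:
  λ = -2: one block (gm = 1), so the single block has size am = 1 → block sizes [1]
  λ = 1: gm = am = 3, so every block has size 1 → block sizes [1, 1, 1]

Assembling the blocks gives a Jordan form
J =
  [-2, 0, 0, 0]
  [ 0, 1, 0, 0]
  [ 0, 0, 1, 0]
  [ 0, 0, 0, 1]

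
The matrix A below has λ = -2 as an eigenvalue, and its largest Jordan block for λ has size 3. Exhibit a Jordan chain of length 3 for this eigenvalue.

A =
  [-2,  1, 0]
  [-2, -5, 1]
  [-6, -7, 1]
A Jordan chain for λ = -2 of length 3:
v_1 = (-2, 0, -4)ᵀ
v_2 = (0, -2, -6)ᵀ
v_3 = (1, 0, 0)ᵀ

Let N = A − (-2)·I. We want v_3 with N^3 v_3 = 0 but N^2 v_3 ≠ 0; then v_{j-1} := N · v_j for j = 3, …, 2.

Pick v_3 = (1, 0, 0)ᵀ.
Then v_2 = N · v_3 = (0, -2, -6)ᵀ.
Then v_1 = N · v_2 = (-2, 0, -4)ᵀ.

Sanity check: (A − (-2)·I) v_1 = (0, 0, 0)ᵀ = 0. ✓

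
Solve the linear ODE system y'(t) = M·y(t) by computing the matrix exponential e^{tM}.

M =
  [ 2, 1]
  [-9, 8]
e^{tM} =
  [-3*t*exp(5*t) + exp(5*t), t*exp(5*t)]
  [-9*t*exp(5*t), 3*t*exp(5*t) + exp(5*t)]

Strategy: write M = P · J · P⁻¹ where J is a Jordan canonical form, so e^{tM} = P · e^{tJ} · P⁻¹, and e^{tJ} can be computed block-by-block.

M has Jordan form
J =
  [5, 1]
  [0, 5]
(up to reordering of blocks).

Per-block formulas:
  For a 2×2 Jordan block J_2(5): exp(t · J_2(5)) = e^(5t)·(I + t·N), where N is the 2×2 nilpotent shift.

After assembling e^{tJ} and conjugating by P, we get:

e^{tM} =
  [-3*t*exp(5*t) + exp(5*t), t*exp(5*t)]
  [-9*t*exp(5*t), 3*t*exp(5*t) + exp(5*t)]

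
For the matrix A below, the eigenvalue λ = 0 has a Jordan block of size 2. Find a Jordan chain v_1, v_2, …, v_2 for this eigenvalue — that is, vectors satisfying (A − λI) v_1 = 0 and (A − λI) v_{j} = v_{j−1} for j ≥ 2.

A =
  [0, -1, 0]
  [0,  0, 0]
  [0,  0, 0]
A Jordan chain for λ = 0 of length 2:
v_1 = (-1, 0, 0)ᵀ
v_2 = (0, 1, 0)ᵀ

Let N = A − (0)·I. We want v_2 with N^2 v_2 = 0 but N^1 v_2 ≠ 0; then v_{j-1} := N · v_j for j = 2, …, 2.

Pick v_2 = (0, 1, 0)ᵀ.
Then v_1 = N · v_2 = (-1, 0, 0)ᵀ.

Sanity check: (A − (0)·I) v_1 = (0, 0, 0)ᵀ = 0. ✓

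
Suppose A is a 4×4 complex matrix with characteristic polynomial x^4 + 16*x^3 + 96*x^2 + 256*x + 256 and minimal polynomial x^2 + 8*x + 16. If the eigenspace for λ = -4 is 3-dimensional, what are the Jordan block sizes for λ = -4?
Block sizes for λ = -4: [2, 1, 1]

Step 1 — from the characteristic polynomial, algebraic multiplicity of λ = -4 is 4. From dim ker(A − (-4)·I) = 3, there are exactly 3 Jordan blocks for λ = -4.
Step 2 — from the minimal polynomial, the factor (x + 4)^2 tells us the largest block for λ = -4 has size 2.
Step 3 — with total size 4, 3 blocks, and largest block 2, the block sizes (in nonincreasing order) are [2, 1, 1].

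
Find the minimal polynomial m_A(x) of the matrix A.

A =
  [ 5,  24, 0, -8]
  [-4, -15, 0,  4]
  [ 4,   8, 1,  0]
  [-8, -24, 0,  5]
x^2 + 2*x - 3

The characteristic polynomial is χ_A(x) = (x - 1)^2*(x + 3)^2, so the eigenvalues are known. The minimal polynomial is
  m_A(x) = Π_λ (x − λ)^{k_λ}
where k_λ is the size of the *largest* Jordan block for λ (equivalently, the smallest k with (A − λI)^k v = 0 for every generalised eigenvector v of λ).

  λ = -3: largest Jordan block has size 1, contributing (x + 3)
  λ = 1: largest Jordan block has size 1, contributing (x − 1)

So m_A(x) = (x - 1)*(x + 3) = x^2 + 2*x - 3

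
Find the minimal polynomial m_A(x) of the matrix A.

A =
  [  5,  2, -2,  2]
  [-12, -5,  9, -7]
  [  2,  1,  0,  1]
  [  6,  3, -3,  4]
x^3 - 3*x^2 + 3*x - 1

The characteristic polynomial is χ_A(x) = (x - 1)^4, so the eigenvalues are known. The minimal polynomial is
  m_A(x) = Π_λ (x − λ)^{k_λ}
where k_λ is the size of the *largest* Jordan block for λ (equivalently, the smallest k with (A − λI)^k v = 0 for every generalised eigenvector v of λ).

  λ = 1: largest Jordan block has size 3, contributing (x − 1)^3

So m_A(x) = (x - 1)^3 = x^3 - 3*x^2 + 3*x - 1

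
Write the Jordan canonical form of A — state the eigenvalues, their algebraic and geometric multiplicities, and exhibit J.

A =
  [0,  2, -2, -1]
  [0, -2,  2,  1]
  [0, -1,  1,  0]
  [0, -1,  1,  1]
J_3(0) ⊕ J_1(0)

The characteristic polynomial is
  det(x·I − A) = x^4

Eigenvalues and multiplicities (the geometric multiplicity of λ is n − rank(A − λI), which equals the number of Jordan blocks for λ):
  λ = 0: algebraic multiplicity = 4, geometric multiplicity = 2

Determining the block sizes for each eigenvalue:
  λ = 0: with am = 4 and gm = 2, the partition is not yet determined (e.g. several partitions of 4 into 2 parts exist). Let N = A − (0)·I. Computing rank(N^1) = 2, rank(N^2) = 1, rank(N^3) = 0; the number of blocks of size ≥ j is rank(N^{j−1}) − rank(N^j), giving [2, 1, 1]. So we have 1 block(s) of size 3, 1 block(s) of size 1 → block sizes [3, 1]

Assembling the blocks gives a Jordan form
J =
  [0, 1, 0, 0]
  [0, 0, 1, 0]
  [0, 0, 0, 0]
  [0, 0, 0, 0]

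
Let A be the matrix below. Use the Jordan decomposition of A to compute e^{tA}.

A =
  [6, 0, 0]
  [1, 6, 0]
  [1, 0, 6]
e^{tA} =
  [exp(6*t), 0, 0]
  [t*exp(6*t), exp(6*t), 0]
  [t*exp(6*t), 0, exp(6*t)]

Strategy: write A = P · J · P⁻¹ where J is a Jordan canonical form, so e^{tA} = P · e^{tJ} · P⁻¹, and e^{tJ} can be computed block-by-block.

A has Jordan form
J =
  [6, 1, 0]
  [0, 6, 0]
  [0, 0, 6]
(up to reordering of blocks).

Per-block formulas:
  For a 1×1 block at λ = 6: exp(t · [6]) = [e^(6t)].
  For a 2×2 Jordan block J_2(6): exp(t · J_2(6)) = e^(6t)·(I + t·N), where N is the 2×2 nilpotent shift.

After assembling e^{tJ} and conjugating by P, we get:

e^{tA} =
  [exp(6*t), 0, 0]
  [t*exp(6*t), exp(6*t), 0]
  [t*exp(6*t), 0, exp(6*t)]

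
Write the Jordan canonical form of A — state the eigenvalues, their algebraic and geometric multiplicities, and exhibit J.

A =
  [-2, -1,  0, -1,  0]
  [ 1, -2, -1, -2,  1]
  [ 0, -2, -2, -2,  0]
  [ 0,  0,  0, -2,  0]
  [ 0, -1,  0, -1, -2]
J_3(-2) ⊕ J_1(-2) ⊕ J_1(-2)

The characteristic polynomial is
  det(x·I − A) = x^5 + 10*x^4 + 40*x^3 + 80*x^2 + 80*x + 32 = (x + 2)^5

Eigenvalues and multiplicities (the geometric multiplicity of λ is n − rank(A − λI), which equals the number of Jordan blocks for λ):
  λ = -2: algebraic multiplicity = 5, geometric multiplicity = 3

Determining the block sizes for each eigenvalue:
  λ = -2: with am = 5 and gm = 3, the partition is not yet determined (e.g. several partitions of 5 into 3 parts exist). Let N = A − (-2)·I. Computing rank(N^1) = 2, rank(N^2) = 1, rank(N^3) = 0; the number of blocks of size ≥ j is rank(N^{j−1}) − rank(N^j), giving [3, 1, 1]. So we have 1 block(s) of size 3, 2 block(s) of size 1 → block sizes [3, 1, 1]

Assembling the blocks gives a Jordan form
J =
  [-2,  1,  0,  0,  0]
  [ 0, -2,  1,  0,  0]
  [ 0,  0, -2,  0,  0]
  [ 0,  0,  0, -2,  0]
  [ 0,  0,  0,  0, -2]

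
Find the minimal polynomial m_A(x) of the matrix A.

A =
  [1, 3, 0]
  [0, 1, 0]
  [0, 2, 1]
x^2 - 2*x + 1

The characteristic polynomial is χ_A(x) = (x - 1)^3, so the eigenvalues are known. The minimal polynomial is
  m_A(x) = Π_λ (x − λ)^{k_λ}
where k_λ is the size of the *largest* Jordan block for λ (equivalently, the smallest k with (A − λI)^k v = 0 for every generalised eigenvector v of λ).

  λ = 1: largest Jordan block has size 2, contributing (x − 1)^2

So m_A(x) = (x - 1)^2 = x^2 - 2*x + 1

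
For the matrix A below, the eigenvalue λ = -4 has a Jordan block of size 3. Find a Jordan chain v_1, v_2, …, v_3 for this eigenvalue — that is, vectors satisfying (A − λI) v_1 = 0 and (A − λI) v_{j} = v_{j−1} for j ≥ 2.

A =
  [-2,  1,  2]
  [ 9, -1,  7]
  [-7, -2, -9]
A Jordan chain for λ = -4 of length 3:
v_1 = (-1, -4, 3)ᵀ
v_2 = (2, 9, -7)ᵀ
v_3 = (1, 0, 0)ᵀ

Let N = A − (-4)·I. We want v_3 with N^3 v_3 = 0 but N^2 v_3 ≠ 0; then v_{j-1} := N · v_j for j = 3, …, 2.

Pick v_3 = (1, 0, 0)ᵀ.
Then v_2 = N · v_3 = (2, 9, -7)ᵀ.
Then v_1 = N · v_2 = (-1, -4, 3)ᵀ.

Sanity check: (A − (-4)·I) v_1 = (0, 0, 0)ᵀ = 0. ✓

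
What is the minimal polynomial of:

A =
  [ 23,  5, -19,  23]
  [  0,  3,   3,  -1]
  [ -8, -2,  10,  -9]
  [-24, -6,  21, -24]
x^3 - 9*x^2 + 27*x - 27

The characteristic polynomial is χ_A(x) = (x - 3)^4, so the eigenvalues are known. The minimal polynomial is
  m_A(x) = Π_λ (x − λ)^{k_λ}
where k_λ is the size of the *largest* Jordan block for λ (equivalently, the smallest k with (A − λI)^k v = 0 for every generalised eigenvector v of λ).

  λ = 3: largest Jordan block has size 3, contributing (x − 3)^3

So m_A(x) = (x - 3)^3 = x^3 - 9*x^2 + 27*x - 27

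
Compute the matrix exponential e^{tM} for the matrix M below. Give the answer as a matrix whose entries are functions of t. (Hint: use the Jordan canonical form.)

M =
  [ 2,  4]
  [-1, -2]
e^{tM} =
  [2*t + 1, 4*t]
  [-t, 1 - 2*t]

Strategy: write M = P · J · P⁻¹ where J is a Jordan canonical form, so e^{tM} = P · e^{tJ} · P⁻¹, and e^{tJ} can be computed block-by-block.

M has Jordan form
J =
  [0, 1]
  [0, 0]
(up to reordering of blocks).

Per-block formulas:
  For a 2×2 Jordan block J_2(0): exp(t · J_2(0)) = e^(0t)·(I + t·N), where N is the 2×2 nilpotent shift.

After assembling e^{tJ} and conjugating by P, we get:

e^{tM} =
  [2*t + 1, 4*t]
  [-t, 1 - 2*t]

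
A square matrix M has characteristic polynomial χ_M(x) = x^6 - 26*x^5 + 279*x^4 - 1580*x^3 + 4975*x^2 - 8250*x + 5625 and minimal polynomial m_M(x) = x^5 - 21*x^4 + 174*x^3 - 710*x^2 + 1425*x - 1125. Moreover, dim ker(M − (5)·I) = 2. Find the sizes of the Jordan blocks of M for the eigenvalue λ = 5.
Block sizes for λ = 5: [3, 1]

Step 1 — from the characteristic polynomial, algebraic multiplicity of λ = 5 is 4. From dim ker(M − (5)·I) = 2, there are exactly 2 Jordan blocks for λ = 5.
Step 2 — from the minimal polynomial, the factor (x − 5)^3 tells us the largest block for λ = 5 has size 3.
Step 3 — with total size 4, 2 blocks, and largest block 3, the block sizes (in nonincreasing order) are [3, 1].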